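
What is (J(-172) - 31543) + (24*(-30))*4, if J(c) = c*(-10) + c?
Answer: -32875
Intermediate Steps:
J(c) = -9*c (J(c) = -10*c + c = -9*c)
(J(-172) - 31543) + (24*(-30))*4 = (-9*(-172) - 31543) + (24*(-30))*4 = (1548 - 31543) - 720*4 = -29995 - 2880 = -32875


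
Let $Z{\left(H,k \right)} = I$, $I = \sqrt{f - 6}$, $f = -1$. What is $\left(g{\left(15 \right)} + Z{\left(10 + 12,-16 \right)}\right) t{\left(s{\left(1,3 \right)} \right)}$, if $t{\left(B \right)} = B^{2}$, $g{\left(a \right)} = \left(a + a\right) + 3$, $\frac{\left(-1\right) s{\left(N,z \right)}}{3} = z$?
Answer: $2673 + 81 i \sqrt{7} \approx 2673.0 + 214.31 i$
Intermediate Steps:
$s{\left(N,z \right)} = - 3 z$
$g{\left(a \right)} = 3 + 2 a$ ($g{\left(a \right)} = 2 a + 3 = 3 + 2 a$)
$I = i \sqrt{7}$ ($I = \sqrt{-1 - 6} = \sqrt{-7} = i \sqrt{7} \approx 2.6458 i$)
$Z{\left(H,k \right)} = i \sqrt{7}$
$\left(g{\left(15 \right)} + Z{\left(10 + 12,-16 \right)}\right) t{\left(s{\left(1,3 \right)} \right)} = \left(\left(3 + 2 \cdot 15\right) + i \sqrt{7}\right) \left(\left(-3\right) 3\right)^{2} = \left(\left(3 + 30\right) + i \sqrt{7}\right) \left(-9\right)^{2} = \left(33 + i \sqrt{7}\right) 81 = 2673 + 81 i \sqrt{7}$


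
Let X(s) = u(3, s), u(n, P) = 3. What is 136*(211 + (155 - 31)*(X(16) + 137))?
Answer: 2389656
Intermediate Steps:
X(s) = 3
136*(211 + (155 - 31)*(X(16) + 137)) = 136*(211 + (155 - 31)*(3 + 137)) = 136*(211 + 124*140) = 136*(211 + 17360) = 136*17571 = 2389656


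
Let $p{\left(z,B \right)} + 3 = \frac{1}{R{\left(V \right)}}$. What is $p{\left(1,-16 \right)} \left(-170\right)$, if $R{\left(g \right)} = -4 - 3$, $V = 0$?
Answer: $\frac{3740}{7} \approx 534.29$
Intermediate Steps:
$R{\left(g \right)} = -7$ ($R{\left(g \right)} = -4 - 3 = -7$)
$p{\left(z,B \right)} = - \frac{22}{7}$ ($p{\left(z,B \right)} = -3 + \frac{1}{-7} = -3 - \frac{1}{7} = - \frac{22}{7}$)
$p{\left(1,-16 \right)} \left(-170\right) = \left(- \frac{22}{7}\right) \left(-170\right) = \frac{3740}{7}$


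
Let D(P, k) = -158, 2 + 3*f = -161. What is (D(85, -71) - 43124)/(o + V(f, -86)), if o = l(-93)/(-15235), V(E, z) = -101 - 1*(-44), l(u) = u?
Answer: 329700635/434151 ≈ 759.42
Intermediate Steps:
f = -163/3 (f = -⅔ + (⅓)*(-161) = -⅔ - 161/3 = -163/3 ≈ -54.333)
V(E, z) = -57 (V(E, z) = -101 + 44 = -57)
o = 93/15235 (o = -93/(-15235) = -93*(-1/15235) = 93/15235 ≈ 0.0061044)
(D(85, -71) - 43124)/(o + V(f, -86)) = (-158 - 43124)/(93/15235 - 57) = -43282/(-868302/15235) = -43282*(-15235/868302) = 329700635/434151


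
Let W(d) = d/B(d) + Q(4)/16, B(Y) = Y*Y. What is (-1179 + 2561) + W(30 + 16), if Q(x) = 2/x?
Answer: 1017191/736 ≈ 1382.1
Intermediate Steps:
B(Y) = Y**2
W(d) = 1/32 + 1/d (W(d) = d/(d**2) + (2/4)/16 = d/d**2 + (2*(1/4))*(1/16) = 1/d + (1/2)*(1/16) = 1/d + 1/32 = 1/32 + 1/d)
(-1179 + 2561) + W(30 + 16) = (-1179 + 2561) + (32 + (30 + 16))/(32*(30 + 16)) = 1382 + (1/32)*(32 + 46)/46 = 1382 + (1/32)*(1/46)*78 = 1382 + 39/736 = 1017191/736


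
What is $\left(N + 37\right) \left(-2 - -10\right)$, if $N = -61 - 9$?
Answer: $-264$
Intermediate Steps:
$N = -70$
$\left(N + 37\right) \left(-2 - -10\right) = \left(-70 + 37\right) \left(-2 - -10\right) = - 33 \left(-2 + 10\right) = \left(-33\right) 8 = -264$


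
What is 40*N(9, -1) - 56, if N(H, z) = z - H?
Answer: -456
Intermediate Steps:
40*N(9, -1) - 56 = 40*(-1 - 1*9) - 56 = 40*(-1 - 9) - 56 = 40*(-10) - 56 = -400 - 56 = -456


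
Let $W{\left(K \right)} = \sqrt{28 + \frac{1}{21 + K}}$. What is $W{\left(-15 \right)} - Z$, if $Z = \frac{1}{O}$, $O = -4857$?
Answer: $\frac{1}{4857} + \frac{13 \sqrt{6}}{6} \approx 5.3074$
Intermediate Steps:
$Z = - \frac{1}{4857}$ ($Z = \frac{1}{-4857} = - \frac{1}{4857} \approx -0.00020589$)
$W{\left(-15 \right)} - Z = \sqrt{\frac{589 + 28 \left(-15\right)}{21 - 15}} - - \frac{1}{4857} = \sqrt{\frac{589 - 420}{6}} + \frac{1}{4857} = \sqrt{\frac{1}{6} \cdot 169} + \frac{1}{4857} = \sqrt{\frac{169}{6}} + \frac{1}{4857} = \frac{13 \sqrt{6}}{6} + \frac{1}{4857} = \frac{1}{4857} + \frac{13 \sqrt{6}}{6}$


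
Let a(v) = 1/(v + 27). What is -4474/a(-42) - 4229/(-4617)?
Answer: 309851099/4617 ≈ 67111.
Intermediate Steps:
a(v) = 1/(27 + v)
-4474/a(-42) - 4229/(-4617) = -4474/(1/(27 - 42)) - 4229/(-4617) = -4474/(1/(-15)) - 4229*(-1/4617) = -4474/(-1/15) + 4229/4617 = -4474*(-15) + 4229/4617 = 67110 + 4229/4617 = 309851099/4617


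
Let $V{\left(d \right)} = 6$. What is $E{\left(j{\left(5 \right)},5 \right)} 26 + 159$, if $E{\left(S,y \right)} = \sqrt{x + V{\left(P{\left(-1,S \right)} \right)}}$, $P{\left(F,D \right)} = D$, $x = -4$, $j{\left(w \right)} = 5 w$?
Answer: $159 + 26 \sqrt{2} \approx 195.77$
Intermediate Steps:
$E{\left(S,y \right)} = \sqrt{2}$ ($E{\left(S,y \right)} = \sqrt{-4 + 6} = \sqrt{2}$)
$E{\left(j{\left(5 \right)},5 \right)} 26 + 159 = \sqrt{2} \cdot 26 + 159 = 26 \sqrt{2} + 159 = 159 + 26 \sqrt{2}$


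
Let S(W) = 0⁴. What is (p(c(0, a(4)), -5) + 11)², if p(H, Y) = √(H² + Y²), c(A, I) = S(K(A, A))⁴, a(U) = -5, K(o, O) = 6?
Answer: 256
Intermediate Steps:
S(W) = 0
c(A, I) = 0 (c(A, I) = 0⁴ = 0)
(p(c(0, a(4)), -5) + 11)² = (√(0² + (-5)²) + 11)² = (√(0 + 25) + 11)² = (√25 + 11)² = (5 + 11)² = 16² = 256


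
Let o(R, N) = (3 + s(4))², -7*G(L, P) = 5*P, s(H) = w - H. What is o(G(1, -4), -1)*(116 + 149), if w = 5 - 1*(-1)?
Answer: 6625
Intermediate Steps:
w = 6 (w = 5 + 1 = 6)
s(H) = 6 - H
G(L, P) = -5*P/7
o(R, N) = 25 (o(R, N) = (3 + (6 - 1*4))² = (3 + (6 - 4))² = (3 + 2)² = 5² = 25)
o(G(1, -4), -1)*(116 + 149) = 25*(116 + 149) = 25*265 = 6625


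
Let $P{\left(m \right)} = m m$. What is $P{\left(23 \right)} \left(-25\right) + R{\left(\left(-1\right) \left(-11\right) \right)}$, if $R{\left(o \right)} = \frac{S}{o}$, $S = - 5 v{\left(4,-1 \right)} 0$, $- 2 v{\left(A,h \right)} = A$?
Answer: $-13225$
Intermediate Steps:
$v{\left(A,h \right)} = - \frac{A}{2}$
$S = 0$ ($S = - 5 \left(\left(- \frac{1}{2}\right) 4\right) 0 = \left(-5\right) \left(-2\right) 0 = 10 \cdot 0 = 0$)
$P{\left(m \right)} = m^{2}$
$R{\left(o \right)} = 0$ ($R{\left(o \right)} = \frac{0}{o} = 0$)
$P{\left(23 \right)} \left(-25\right) + R{\left(\left(-1\right) \left(-11\right) \right)} = 23^{2} \left(-25\right) + 0 = 529 \left(-25\right) + 0 = -13225 + 0 = -13225$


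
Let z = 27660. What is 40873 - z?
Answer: 13213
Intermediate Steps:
40873 - z = 40873 - 1*27660 = 40873 - 27660 = 13213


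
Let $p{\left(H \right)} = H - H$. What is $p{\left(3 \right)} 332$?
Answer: $0$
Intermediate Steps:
$p{\left(H \right)} = 0$
$p{\left(3 \right)} 332 = 0 \cdot 332 = 0$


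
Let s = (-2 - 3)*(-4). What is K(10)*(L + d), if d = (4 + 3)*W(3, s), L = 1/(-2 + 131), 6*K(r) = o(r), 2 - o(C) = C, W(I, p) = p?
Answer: -72244/387 ≈ -186.68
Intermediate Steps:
s = 20 (s = -5*(-4) = 20)
o(C) = 2 - C
K(r) = ⅓ - r/6 (K(r) = (2 - r)/6 = ⅓ - r/6)
L = 1/129 ≈ 0.0077519
d = 140 (d = (4 + 3)*20 = 7*20 = 140)
K(10)*(L + d) = (⅓ - ⅙*10)*(1/129 + 140) = (⅓ - 5/3)*(18061/129) = -4/3*18061/129 = -72244/387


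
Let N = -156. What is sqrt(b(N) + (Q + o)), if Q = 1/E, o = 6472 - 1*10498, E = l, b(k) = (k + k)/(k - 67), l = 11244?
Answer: 11*I*sqrt(52279189789173)/1253706 ≈ 63.44*I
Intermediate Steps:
b(k) = 2*k/(-67 + k) (b(k) = (2*k)/(-67 + k) = 2*k/(-67 + k))
E = 11244
o = -4026 (o = 6472 - 10498 = -4026)
Q = 1/11244 ≈ 8.8936e-5
sqrt(b(N) + (Q + o)) = sqrt(2*(-156)/(-67 - 156) + (1/11244 - 4026)) = sqrt(2*(-156)/(-223) - 45268343/11244) = sqrt(2*(-156)*(-1/223) - 45268343/11244) = sqrt(312/223 - 45268343/11244) = sqrt(-10091332361/2507412) = 11*I*sqrt(52279189789173)/1253706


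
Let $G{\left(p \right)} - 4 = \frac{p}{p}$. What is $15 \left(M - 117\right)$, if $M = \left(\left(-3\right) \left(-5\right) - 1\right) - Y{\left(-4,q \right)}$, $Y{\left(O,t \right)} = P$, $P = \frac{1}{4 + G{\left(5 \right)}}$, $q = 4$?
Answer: $- \frac{4640}{3} \approx -1546.7$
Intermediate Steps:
$G{\left(p \right)} = 5$ ($G{\left(p \right)} = 4 + \frac{p}{p} = 4 + 1 = 5$)
$P = \frac{1}{9}$ ($P = \frac{1}{4 + 5} = \frac{1}{9} \approx 0.11111$)
$Y{\left(O,t \right)} = \frac{1}{9}$
$M = \frac{125}{9}$ ($M = \left(\left(-3\right) \left(-5\right) - 1\right) - \frac{1}{9} = \left(15 - 1\right) - \frac{1}{9} = 14 - \frac{1}{9} = \frac{125}{9} \approx 13.889$)
$15 \left(M - 117\right) = 15 \left(\frac{125}{9} - 117\right) = 15 \left(- \frac{928}{9}\right) = - \frac{4640}{3}$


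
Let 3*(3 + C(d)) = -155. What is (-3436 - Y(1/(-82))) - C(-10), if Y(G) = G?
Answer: -831805/246 ≈ -3381.3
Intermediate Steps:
C(d) = -164/3 (C(d) = -3 + (1/3)*(-155) = -3 - 155/3 = -164/3)
(-3436 - Y(1/(-82))) - C(-10) = (-3436 - 1/(-82)) - 1*(-164/3) = (-3436 - 1*(-1/82)) + 164/3 = (-3436 + 1/82) + 164/3 = -281751/82 + 164/3 = -831805/246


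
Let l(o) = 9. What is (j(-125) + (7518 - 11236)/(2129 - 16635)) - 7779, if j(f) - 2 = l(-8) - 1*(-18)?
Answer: -56208891/7253 ≈ -7749.7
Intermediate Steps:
j(f) = 29 (j(f) = 2 + (9 - 1*(-18)) = 2 + (9 + 18) = 2 + 27 = 29)
(j(-125) + (7518 - 11236)/(2129 - 16635)) - 7779 = (29 + (7518 - 11236)/(2129 - 16635)) - 7779 = (29 - 3718/(-14506)) - 7779 = (29 - 3718*(-1/14506)) - 7779 = (29 + 1859/7253) - 7779 = 212196/7253 - 7779 = -56208891/7253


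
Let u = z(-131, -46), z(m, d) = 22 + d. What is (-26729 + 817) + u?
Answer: -25936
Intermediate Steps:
u = -24 (u = 22 - 46 = -24)
(-26729 + 817) + u = (-26729 + 817) - 24 = -25912 - 24 = -25936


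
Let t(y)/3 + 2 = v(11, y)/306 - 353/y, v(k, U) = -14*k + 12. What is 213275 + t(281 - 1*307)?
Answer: 282846857/1326 ≈ 2.1331e+5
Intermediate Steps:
v(k, U) = 12 - 14*k
t(y) = -377/51 - 1059/y (t(y) = -6 + 3*((12 - 14*11)/306 - 353/y) = -6 + 3*((12 - 154)*(1/306) - 353/y) = -6 + 3*(-142*1/306 - 353/y) = -6 + 3*(-71/153 - 353/y) = -6 + (-71/51 - 1059/y) = -377/51 - 1059/y)
213275 + t(281 - 1*307) = 213275 + (-377/51 - 1059/(281 - 1*307)) = 213275 + (-377/51 - 1059/(281 - 307)) = 213275 + (-377/51 - 1059/(-26)) = 213275 + (-377/51 - 1059*(-1/26)) = 213275 + (-377/51 + 1059/26) = 213275 + 44207/1326 = 282846857/1326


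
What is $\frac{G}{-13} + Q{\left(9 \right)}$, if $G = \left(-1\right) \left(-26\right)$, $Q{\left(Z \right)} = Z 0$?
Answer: $-2$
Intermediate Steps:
$Q{\left(Z \right)} = 0$
$G = 26$
$\frac{G}{-13} + Q{\left(9 \right)} = \frac{26}{-13} + 0 = 26 \left(- \frac{1}{13}\right) + 0 = -2 + 0 = -2$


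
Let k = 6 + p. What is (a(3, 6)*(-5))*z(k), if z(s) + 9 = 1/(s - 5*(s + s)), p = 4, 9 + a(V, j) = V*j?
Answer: 811/2 ≈ 405.50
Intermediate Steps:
a(V, j) = -9 + V*j
k = 10 (k = 6 + 4 = 10)
z(s) = -9 - 1/(9*s) (z(s) = -9 + 1/(s - 5*(s + s)) = -9 + 1/(s - 10*s) = -9 + 1/(-9*s) = -9 - 1/(9*s))
(a(3, 6)*(-5))*z(k) = ((-9 + 3*6)*(-5))*(-9 - ⅑/10) = ((-9 + 18)*(-5))*(-9 - ⅑*⅒) = (9*(-5))*(-9 - 1/90) = -45*(-811/90) = 811/2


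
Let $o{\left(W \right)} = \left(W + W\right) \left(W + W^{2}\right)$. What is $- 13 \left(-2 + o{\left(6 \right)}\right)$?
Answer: $-6526$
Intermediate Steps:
$o{\left(W \right)} = 2 W \left(W + W^{2}\right)$
$- 13 \left(-2 + o{\left(6 \right)}\right) = - 13 \left(-2 + 2 \cdot 6^{2} \left(1 + 6\right)\right) = - 13 \left(-2 + 2 \cdot 36 \cdot 7\right) = - 13 \left(-2 + 504\right) = \left(-13\right) 502 = -6526$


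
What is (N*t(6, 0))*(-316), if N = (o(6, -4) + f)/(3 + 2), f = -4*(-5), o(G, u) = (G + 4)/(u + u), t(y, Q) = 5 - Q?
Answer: -5925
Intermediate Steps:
o(G, u) = (4 + G)/(2*u) (o(G, u) = (4 + G)/((2*u)) = (4 + G)*(1/(2*u)) = (4 + G)/(2*u))
f = 20
N = 15/4 (N = ((1/2)*(4 + 6)/(-4) + 20)/(3 + 2) = ((1/2)*(-1/4)*10 + 20)/5 = (-5/4 + 20)*(1/5) = (75/4)*(1/5) = 15/4 ≈ 3.7500)
(N*t(6, 0))*(-316) = (15*(5 - 1*0)/4)*(-316) = (15*(5 + 0)/4)*(-316) = ((15/4)*5)*(-316) = (75/4)*(-316) = -5925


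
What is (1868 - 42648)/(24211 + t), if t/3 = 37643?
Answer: -2039/6857 ≈ -0.29736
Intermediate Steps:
t = 112929 (t = 3*37643 = 112929)
(1868 - 42648)/(24211 + t) = (1868 - 42648)/(24211 + 112929) = -40780/137140 = -40780*1/137140 = -2039/6857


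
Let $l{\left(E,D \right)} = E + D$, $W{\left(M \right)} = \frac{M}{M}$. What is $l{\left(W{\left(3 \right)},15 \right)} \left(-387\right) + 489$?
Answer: $-5703$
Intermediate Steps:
$W{\left(M \right)} = 1$
$l{\left(E,D \right)} = D + E$
$l{\left(W{\left(3 \right)},15 \right)} \left(-387\right) + 489 = \left(15 + 1\right) \left(-387\right) + 489 = 16 \left(-387\right) + 489 = -6192 + 489 = -5703$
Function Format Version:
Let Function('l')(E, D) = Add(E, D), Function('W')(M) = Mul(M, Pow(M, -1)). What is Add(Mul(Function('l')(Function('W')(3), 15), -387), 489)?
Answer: -5703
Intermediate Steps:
Function('W')(M) = 1
Function('l')(E, D) = Add(D, E)
Add(Mul(Function('l')(Function('W')(3), 15), -387), 489) = Add(Mul(Add(15, 1), -387), 489) = Add(Mul(16, -387), 489) = Add(-6192, 489) = -5703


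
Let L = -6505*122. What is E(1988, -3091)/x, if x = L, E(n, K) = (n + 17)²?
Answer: -804005/158722 ≈ -5.0655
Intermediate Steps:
E(n, K) = (17 + n)²
L = -793610
x = -793610
E(1988, -3091)/x = (17 + 1988)²/(-793610) = 2005²*(-1/793610) = 4020025*(-1/793610) = -804005/158722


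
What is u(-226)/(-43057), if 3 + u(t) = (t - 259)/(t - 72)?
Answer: 409/12830986 ≈ 3.1876e-5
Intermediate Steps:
u(t) = -3 + (-259 + t)/(-72 + t) (u(t) = -3 + (t - 259)/(t - 72) = -3 + (-259 + t)/(-72 + t))
u(-226)/(-43057) = ((-43 - 2*(-226))/(-72 - 226))/(-43057) = ((-43 + 452)/(-298))*(-1/43057) = -1/298*409*(-1/43057) = -409/298*(-1/43057) = 409/12830986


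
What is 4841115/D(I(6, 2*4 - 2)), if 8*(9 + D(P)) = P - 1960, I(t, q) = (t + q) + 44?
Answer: -4841115/247 ≈ -19600.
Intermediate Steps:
I(t, q) = 44 + q + t (I(t, q) = (q + t) + 44 = 44 + q + t)
D(P) = -254 + P/8 (D(P) = -9 + (P - 1960)/8 = -9 + (-1960 + P)/8 = -9 + (-245 + P/8) = -254 + P/8)
4841115/D(I(6, 2*4 - 2)) = 4841115/(-254 + (44 + (2*4 - 2) + 6)/8) = 4841115/(-254 + (44 + (8 - 2) + 6)/8) = 4841115/(-254 + (44 + 6 + 6)/8) = 4841115/(-254 + (⅛)*56) = 4841115/(-254 + 7) = 4841115/(-247) = 4841115*(-1/247) = -4841115/247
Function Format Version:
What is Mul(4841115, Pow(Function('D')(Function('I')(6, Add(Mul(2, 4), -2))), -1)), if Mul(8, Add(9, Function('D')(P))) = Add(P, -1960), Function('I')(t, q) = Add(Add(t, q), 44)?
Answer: Rational(-4841115, 247) ≈ -19600.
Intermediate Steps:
Function('I')(t, q) = Add(44, q, t) (Function('I')(t, q) = Add(Add(q, t), 44) = Add(44, q, t))
Function('D')(P) = Add(-254, Mul(Rational(1, 8), P)) (Function('D')(P) = Add(-9, Mul(Rational(1, 8), Add(P, -1960))) = Add(-9, Mul(Rational(1, 8), Add(-1960, P))) = Add(-9, Add(-245, Mul(Rational(1, 8), P))) = Add(-254, Mul(Rational(1, 8), P)))
Mul(4841115, Pow(Function('D')(Function('I')(6, Add(Mul(2, 4), -2))), -1)) = Mul(4841115, Pow(Add(-254, Mul(Rational(1, 8), Add(44, Add(Mul(2, 4), -2), 6))), -1)) = Mul(4841115, Pow(Add(-254, Mul(Rational(1, 8), Add(44, Add(8, -2), 6))), -1)) = Mul(4841115, Pow(Add(-254, Mul(Rational(1, 8), Add(44, 6, 6))), -1)) = Mul(4841115, Pow(Add(-254, Mul(Rational(1, 8), 56)), -1)) = Mul(4841115, Pow(Add(-254, 7), -1)) = Mul(4841115, Pow(-247, -1)) = Mul(4841115, Rational(-1, 247)) = Rational(-4841115, 247)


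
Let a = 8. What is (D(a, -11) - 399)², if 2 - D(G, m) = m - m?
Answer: 157609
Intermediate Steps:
D(G, m) = 2 (D(G, m) = 2 - (m - m) = 2 - 1*0 = 2 + 0 = 2)
(D(a, -11) - 399)² = (2 - 399)² = (-397)² = 157609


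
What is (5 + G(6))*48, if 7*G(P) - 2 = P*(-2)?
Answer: 1200/7 ≈ 171.43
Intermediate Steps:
G(P) = 2/7 - 2*P/7 (G(P) = 2/7 + (P*(-2))/7 = 2/7 + (-2*P)/7 = 2/7 - 2*P/7)
(5 + G(6))*48 = (5 + (2/7 - 2/7*6))*48 = (5 + (2/7 - 12/7))*48 = (5 - 10/7)*48 = (25/7)*48 = 1200/7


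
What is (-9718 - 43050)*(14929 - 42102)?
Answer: 1433864864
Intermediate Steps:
(-9718 - 43050)*(14929 - 42102) = -52768*(-27173) = 1433864864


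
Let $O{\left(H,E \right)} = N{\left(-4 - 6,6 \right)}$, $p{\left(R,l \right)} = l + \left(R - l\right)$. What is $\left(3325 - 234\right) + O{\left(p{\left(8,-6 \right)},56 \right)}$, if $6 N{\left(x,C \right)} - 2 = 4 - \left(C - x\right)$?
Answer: $\frac{9268}{3} \approx 3089.3$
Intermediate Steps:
$p{\left(R,l \right)} = R$
$N{\left(x,C \right)} = 1 - \frac{C}{6} + \frac{x}{6}$ ($N{\left(x,C \right)} = \frac{1}{3} + \frac{4 - \left(C - x\right)}{6} = \frac{1}{3} + \frac{4 + x - C}{6} = \frac{1}{3} + \left(\frac{2}{3} - \frac{C}{6} + \frac{x}{6}\right) = 1 - \frac{C}{6} + \frac{x}{6}$)
$O{\left(H,E \right)} = - \frac{5}{3}$ ($O{\left(H,E \right)} = 1 - 1 + \frac{-4 - 6}{6} = 1 - 1 + \frac{1}{6} \left(-10\right) = 1 - 1 - \frac{5}{3} = - \frac{5}{3}$)
$\left(3325 - 234\right) + O{\left(p{\left(8,-6 \right)},56 \right)} = \left(3325 - 234\right) - \frac{5}{3} = 3091 - \frac{5}{3} = \frac{9268}{3}$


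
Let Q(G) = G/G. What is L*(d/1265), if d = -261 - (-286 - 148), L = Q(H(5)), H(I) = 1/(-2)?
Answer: 173/1265 ≈ 0.13676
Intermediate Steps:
H(I) = -½
Q(G) = 1
L = 1
d = 173 (d = -261 - 1*(-434) = -261 + 434 = 173)
L*(d/1265) = 1*(173/1265) = 173/1265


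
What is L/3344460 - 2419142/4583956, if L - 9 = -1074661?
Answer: -1627110142079/1916357185470 ≈ -0.84906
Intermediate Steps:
L = -1074652 (L = 9 - 1074661 = -1074652)
L/3344460 - 2419142/4583956 = -1074652/3344460 - 2419142/4583956 = -1074652*1/3344460 - 2419142*1/4583956 = -268663/836115 - 1209571/2291978 = -1627110142079/1916357185470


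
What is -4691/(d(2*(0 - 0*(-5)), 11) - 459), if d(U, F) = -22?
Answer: 4691/481 ≈ 9.7526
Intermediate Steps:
-4691/(d(2*(0 - 0*(-5)), 11) - 459) = -4691/(-22 - 459) = -4691/(-481) = -4691*(-1/481) = 4691/481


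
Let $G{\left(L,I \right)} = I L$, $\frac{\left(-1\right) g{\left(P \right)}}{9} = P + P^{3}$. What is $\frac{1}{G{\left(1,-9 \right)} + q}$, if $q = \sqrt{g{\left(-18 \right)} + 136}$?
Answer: $\frac{9}{52705} + \frac{\sqrt{52786}}{52705} \approx 0.00453$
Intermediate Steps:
$g{\left(P \right)} = - 9 P - 9 P^{3}$ ($g{\left(P \right)} = - 9 \left(P + P^{3}\right) = - 9 P - 9 P^{3}$)
$q = \sqrt{52786}$ ($q = \sqrt{\left(-9\right) \left(-18\right) \left(1 + \left(-18\right)^{2}\right) + 136} = \sqrt{\left(-9\right) \left(-18\right) \left(1 + 324\right) + 136} = \sqrt{\left(-9\right) \left(-18\right) 325 + 136} = \sqrt{52650 + 136} = \sqrt{52786} \approx 229.75$)
$\frac{1}{G{\left(1,-9 \right)} + q} = \frac{1}{\left(-9\right) 1 + \sqrt{52786}} = \frac{1}{-9 + \sqrt{52786}}$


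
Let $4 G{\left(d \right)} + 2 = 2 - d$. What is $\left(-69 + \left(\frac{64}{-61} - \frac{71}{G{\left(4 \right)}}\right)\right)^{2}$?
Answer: $\frac{3364}{3721} \approx 0.90406$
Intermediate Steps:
$G{\left(d \right)} = - \frac{d}{4}$ ($G{\left(d \right)} = - \frac{1}{2} + \frac{2 - d}{4} = - \frac{1}{2} - \left(- \frac{1}{2} + \frac{d}{4}\right) = - \frac{d}{4}$)
$\left(-69 + \left(\frac{64}{-61} - \frac{71}{G{\left(4 \right)}}\right)\right)^{2} = \left(-69 + \left(\frac{64}{-61} - \frac{71}{\left(- \frac{1}{4}\right) 4}\right)\right)^{2} = \left(-69 + \left(64 \left(- \frac{1}{61}\right) - \frac{71}{-1}\right)\right)^{2} = \left(-69 - - \frac{4267}{61}\right)^{2} = \left(-69 + \left(- \frac{64}{61} + 71\right)\right)^{2} = \left(-69 + \frac{4267}{61}\right)^{2} = \left(\frac{58}{61}\right)^{2} = \frac{3364}{3721}$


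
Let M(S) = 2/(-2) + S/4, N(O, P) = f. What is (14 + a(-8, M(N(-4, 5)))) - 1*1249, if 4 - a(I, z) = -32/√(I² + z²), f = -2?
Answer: -1231 + 64*√265/265 ≈ -1227.1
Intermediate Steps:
N(O, P) = -2
M(S) = -1 + S/4 (M(S) = 2*(-½) + S*(¼) = -1 + S/4)
a(I, z) = 4 + 32/√(I² + z²) (a(I, z) = 4 - (-32)/(√(I² + z²)) = 4 - (-32)/√(I² + z²) = 4 + 32/√(I² + z²))
(14 + a(-8, M(N(-4, 5)))) - 1*1249 = (14 + (4 + 32/√((-8)² + (-1 + (¼)*(-2))²))) - 1*1249 = (14 + (4 + 32/√(64 + (-1 - ½)²))) - 1249 = (14 + (4 + 32/√(64 + (-3/2)²))) - 1249 = (14 + (4 + 32/√(64 + 9/4))) - 1249 = (14 + (4 + 32/√(265/4))) - 1249 = (14 + (4 + 32*(2*√265/265))) - 1249 = (14 + (4 + 64*√265/265)) - 1249 = (18 + 64*√265/265) - 1249 = -1231 + 64*√265/265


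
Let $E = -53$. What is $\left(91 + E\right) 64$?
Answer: $2432$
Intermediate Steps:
$\left(91 + E\right) 64 = \left(91 - 53\right) 64 = 38 \cdot 64 = 2432$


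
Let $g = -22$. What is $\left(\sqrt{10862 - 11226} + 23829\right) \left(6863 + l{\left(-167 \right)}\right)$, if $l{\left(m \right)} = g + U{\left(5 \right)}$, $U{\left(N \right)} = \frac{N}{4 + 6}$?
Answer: $\frac{326052207}{2} + 13683 i \sqrt{91} \approx 1.6303 \cdot 10^{8} + 1.3053 \cdot 10^{5} i$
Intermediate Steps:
$U{\left(N \right)} = \frac{N}{10}$
$l{\left(m \right)} = - \frac{43}{2}$ ($l{\left(m \right)} = -22 + \frac{1}{10} \cdot 5 = -22 + \frac{1}{2} = - \frac{43}{2}$)
$\left(\sqrt{10862 - 11226} + 23829\right) \left(6863 + l{\left(-167 \right)}\right) = \left(\sqrt{10862 - 11226} + 23829\right) \left(6863 - \frac{43}{2}\right) = \left(\sqrt{-364} + 23829\right) \frac{13683}{2} = \left(2 i \sqrt{91} + 23829\right) \frac{13683}{2} = \left(23829 + 2 i \sqrt{91}\right) \frac{13683}{2} = \frac{326052207}{2} + 13683 i \sqrt{91}$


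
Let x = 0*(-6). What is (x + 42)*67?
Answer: 2814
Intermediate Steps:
x = 0
(x + 42)*67 = (0 + 42)*67 = 42*67 = 2814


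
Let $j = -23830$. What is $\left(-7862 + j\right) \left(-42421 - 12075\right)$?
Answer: $1727087232$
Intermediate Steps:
$\left(-7862 + j\right) \left(-42421 - 12075\right) = \left(-7862 - 23830\right) \left(-42421 - 12075\right) = \left(-31692\right) \left(-54496\right) = 1727087232$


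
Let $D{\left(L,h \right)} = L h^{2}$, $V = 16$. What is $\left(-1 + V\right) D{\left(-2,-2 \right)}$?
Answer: $-120$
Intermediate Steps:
$\left(-1 + V\right) D{\left(-2,-2 \right)} = \left(-1 + 16\right) \left(- 2 \left(-2\right)^{2}\right) = 15 \left(\left(-2\right) 4\right) = 15 \left(-8\right) = -120$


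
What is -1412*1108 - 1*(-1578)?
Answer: -1562918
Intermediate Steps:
-1412*1108 - 1*(-1578) = -1564496 + 1578 = -1562918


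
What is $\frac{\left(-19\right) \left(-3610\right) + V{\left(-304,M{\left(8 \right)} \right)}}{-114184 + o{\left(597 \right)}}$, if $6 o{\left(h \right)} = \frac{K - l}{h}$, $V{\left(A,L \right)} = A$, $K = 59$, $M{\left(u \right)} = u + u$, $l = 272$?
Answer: $- \frac{81533484}{136335767} \approx -0.59803$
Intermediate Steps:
$M{\left(u \right)} = 2 u$
$o{\left(h \right)} = - \frac{71}{2 h}$ ($o{\left(h \right)} = \frac{\left(59 - 272\right) \frac{1}{h}}{6} = \frac{\left(-213\right) \frac{1}{h}}{6} = - \frac{71}{2 h}$)
$\frac{\left(-19\right) \left(-3610\right) + V{\left(-304,M{\left(8 \right)} \right)}}{-114184 + o{\left(597 \right)}} = \frac{\left(-19\right) \left(-3610\right) - 304}{-114184 - \frac{71}{2 \cdot 597}} = \frac{68590 - 304}{-114184 - \frac{71}{1194}} = \frac{68286}{-114184 - \frac{71}{1194}} = \frac{68286}{- \frac{136335767}{1194}} = 68286 \left(- \frac{1194}{136335767}\right) = - \frac{81533484}{136335767}$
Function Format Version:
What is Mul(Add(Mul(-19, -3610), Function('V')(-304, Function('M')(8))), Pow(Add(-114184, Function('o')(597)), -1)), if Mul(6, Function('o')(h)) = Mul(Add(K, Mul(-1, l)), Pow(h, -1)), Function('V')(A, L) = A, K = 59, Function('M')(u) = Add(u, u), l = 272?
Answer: Rational(-81533484, 136335767) ≈ -0.59803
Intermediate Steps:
Function('M')(u) = Mul(2, u)
Function('o')(h) = Mul(Rational(-71, 2), Pow(h, -1)) (Function('o')(h) = Mul(Rational(1, 6), Mul(Add(59, Mul(-1, 272)), Pow(h, -1))) = Mul(Rational(1, 6), Mul(Add(59, -272), Pow(h, -1))) = Mul(Rational(1, 6), Mul(-213, Pow(h, -1))) = Mul(Rational(-71, 2), Pow(h, -1)))
Mul(Add(Mul(-19, -3610), Function('V')(-304, Function('M')(8))), Pow(Add(-114184, Function('o')(597)), -1)) = Mul(Add(Mul(-19, -3610), -304), Pow(Add(-114184, Mul(Rational(-71, 2), Pow(597, -1))), -1)) = Mul(Add(68590, -304), Pow(Add(-114184, Mul(Rational(-71, 2), Rational(1, 597))), -1)) = Mul(68286, Pow(Add(-114184, Rational(-71, 1194)), -1)) = Mul(68286, Pow(Rational(-136335767, 1194), -1)) = Mul(68286, Rational(-1194, 136335767)) = Rational(-81533484, 136335767)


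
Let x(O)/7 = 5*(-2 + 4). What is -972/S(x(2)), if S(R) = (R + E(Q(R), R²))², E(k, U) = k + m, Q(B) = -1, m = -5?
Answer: -243/1024 ≈ -0.23730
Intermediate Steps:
E(k, U) = -5 + k (E(k, U) = k - 5 = -5 + k)
x(O) = 70 (x(O) = 7*(5*(-2 + 4)) = 7*(5*2) = 7*10 = 70)
S(R) = (-6 + R)² (S(R) = (R + (-5 - 1))² = (R - 6)² = (-6 + R)²)
-972/S(x(2)) = -972/(-6 + 70)² = -972/(64²) = -972/4096 = -972*1/4096 = -243/1024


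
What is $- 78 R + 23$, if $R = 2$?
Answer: $-133$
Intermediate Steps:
$- 78 R + 23 = \left(-78\right) 2 + 23 = -156 + 23 = -133$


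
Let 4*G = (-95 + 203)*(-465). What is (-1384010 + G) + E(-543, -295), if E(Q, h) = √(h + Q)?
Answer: -1396565 + I*√838 ≈ -1.3966e+6 + 28.948*I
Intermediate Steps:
E(Q, h) = √(Q + h)
G = -12555 (G = ((-95 + 203)*(-465))/4 = (108*(-465))/4 = (¼)*(-50220) = -12555)
(-1384010 + G) + E(-543, -295) = (-1384010 - 12555) + √(-543 - 295) = -1396565 + √(-838) = -1396565 + I*√838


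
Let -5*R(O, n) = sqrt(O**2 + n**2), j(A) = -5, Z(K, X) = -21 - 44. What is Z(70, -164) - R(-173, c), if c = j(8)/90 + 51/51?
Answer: -65 + sqrt(9697285)/90 ≈ -30.399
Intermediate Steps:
Z(K, X) = -65
c = 17/18 (c = -5/90 + 51/51 = -5*1/90 + 51*(1/51) = -1/18 + 1 = 17/18 ≈ 0.94444)
R(O, n) = -sqrt(O**2 + n**2)/5
Z(70, -164) - R(-173, c) = -65 - (-1)*sqrt((-173)**2 + (17/18)**2)/5 = -65 - (-1)*sqrt(29929 + 289/324)/5 = -65 - (-1)*sqrt(9697285/324)/5 = -65 - (-1)*sqrt(9697285)/18/5 = -65 - (-1)*sqrt(9697285)/90 = -65 + sqrt(9697285)/90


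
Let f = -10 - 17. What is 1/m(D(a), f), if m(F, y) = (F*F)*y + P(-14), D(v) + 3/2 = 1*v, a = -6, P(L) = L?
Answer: -4/6131 ≈ -0.00065242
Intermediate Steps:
D(v) = -3/2 + v (D(v) = -3/2 + 1*v = -3/2 + v)
f = -27
m(F, y) = -14 + y*F**2 (m(F, y) = (F*F)*y - 14 = F**2*y - 14 = y*F**2 - 14 = -14 + y*F**2)
1/m(D(a), f) = 1/(-14 - 27*(-3/2 - 6)**2) = 1/(-14 - 27*(-15/2)**2) = 1/(-14 - 27*225/4) = 1/(-14 - 6075/4) = 1/(-6131/4) = -4/6131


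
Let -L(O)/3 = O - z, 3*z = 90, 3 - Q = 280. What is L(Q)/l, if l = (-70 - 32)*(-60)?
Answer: 307/2040 ≈ 0.15049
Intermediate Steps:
Q = -277 (Q = 3 - 1*280 = 3 - 280 = -277)
l = 6120 (l = -102*(-60) = 6120)
z = 30 (z = (⅓)*90 = 30)
L(O) = 90 - 3*O (L(O) = -3*(O - 1*30) = -3*(O - 30) = -3*(-30 + O) = 90 - 3*O)
L(Q)/l = (90 - 3*(-277))/6120 = (90 + 831)*(1/6120) = 921*(1/6120) = 307/2040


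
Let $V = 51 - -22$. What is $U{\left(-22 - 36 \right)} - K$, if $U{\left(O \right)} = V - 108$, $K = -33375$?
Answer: $33340$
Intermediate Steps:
$V = 73$ ($V = 51 + 22 = 73$)
$U{\left(O \right)} = -35$ ($U{\left(O \right)} = 73 - 108 = -35$)
$U{\left(-22 - 36 \right)} - K = -35 - -33375 = -35 + 33375 = 33340$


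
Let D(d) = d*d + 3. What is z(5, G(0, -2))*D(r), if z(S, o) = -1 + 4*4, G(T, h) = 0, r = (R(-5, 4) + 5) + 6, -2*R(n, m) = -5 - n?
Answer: 1860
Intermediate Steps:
R(n, m) = 5/2 + n/2 (R(n, m) = -(-5 - n)/2 = 5/2 + n/2)
r = 11 (r = ((5/2 + (½)*(-5)) + 5) + 6 = ((5/2 - 5/2) + 5) + 6 = (0 + 5) + 6 = 5 + 6 = 11)
D(d) = 3 + d² (D(d) = d² + 3 = 3 + d²)
z(S, o) = 15 (z(S, o) = -1 + 16 = 15)
z(5, G(0, -2))*D(r) = 15*(3 + 11²) = 15*(3 + 121) = 15*124 = 1860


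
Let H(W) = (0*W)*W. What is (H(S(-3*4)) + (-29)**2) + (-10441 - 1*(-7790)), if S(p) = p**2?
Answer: -1810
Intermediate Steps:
H(W) = 0 (H(W) = 0*W = 0)
(H(S(-3*4)) + (-29)**2) + (-10441 - 1*(-7790)) = (0 + (-29)**2) + (-10441 - 1*(-7790)) = (0 + 841) + (-10441 + 7790) = 841 - 2651 = -1810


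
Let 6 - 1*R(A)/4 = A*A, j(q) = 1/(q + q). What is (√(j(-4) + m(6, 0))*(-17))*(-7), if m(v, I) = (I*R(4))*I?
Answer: 119*I*√2/4 ≈ 42.073*I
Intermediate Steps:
j(q) = 1/(2*q)
R(A) = 24 - 4*A² (R(A) = 24 - 4*A*A = 24 - 4*A²)
m(v, I) = -40*I² (m(v, I) = (I*(24 - 4*4²))*I = (I*(24 - 4*16))*I = (I*(24 - 64))*I = (I*(-40))*I = (-40*I)*I = -40*I²)
(√(j(-4) + m(6, 0))*(-17))*(-7) = (√((½)/(-4) - 40*0²)*(-17))*(-7) = (√((½)*(-¼) - 40*0)*(-17))*(-7) = (√(-⅛ + 0)*(-17))*(-7) = (√(-⅛)*(-17))*(-7) = ((I*√2/4)*(-17))*(-7) = -17*I*√2/4*(-7) = 119*I*√2/4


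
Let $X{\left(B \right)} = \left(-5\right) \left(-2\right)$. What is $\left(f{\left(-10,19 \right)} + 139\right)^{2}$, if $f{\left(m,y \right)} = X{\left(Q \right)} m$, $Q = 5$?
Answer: $1521$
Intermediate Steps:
$X{\left(B \right)} = 10$
$f{\left(m,y \right)} = 10 m$
$\left(f{\left(-10,19 \right)} + 139\right)^{2} = \left(10 \left(-10\right) + 139\right)^{2} = \left(-100 + 139\right)^{2} = 39^{2} = 1521$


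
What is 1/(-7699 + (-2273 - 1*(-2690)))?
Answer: -1/7282 ≈ -0.00013732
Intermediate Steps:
1/(-7699 + (-2273 - 1*(-2690))) = 1/(-7699 + (-2273 + 2690)) = 1/(-7699 + 417) = 1/(-7282) = -1/7282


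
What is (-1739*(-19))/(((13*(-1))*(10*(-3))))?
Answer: 33041/390 ≈ 84.720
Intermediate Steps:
(-1739*(-19))/(((13*(-1))*(10*(-3)))) = 33041/((-13*(-30))) = 33041/390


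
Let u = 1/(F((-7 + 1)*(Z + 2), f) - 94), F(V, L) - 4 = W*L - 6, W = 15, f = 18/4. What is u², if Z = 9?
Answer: 4/3249 ≈ 0.0012311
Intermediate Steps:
f = 9/2 (f = 18*(¼) = 9/2 ≈ 4.5000)
F(V, L) = -2 + 15*L (F(V, L) = 4 + (15*L - 6) = 4 + (-6 + 15*L) = -2 + 15*L)
u = -2/57 (u = 1/((-2 + 15*(9/2)) - 94) = 1/((-2 + 135/2) - 94) = 1/(131/2 - 94) = 1/(-57/2) = -2/57 ≈ -0.035088)
u² = (-2/57)² = 4/3249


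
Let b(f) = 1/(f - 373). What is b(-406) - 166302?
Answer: -129549259/779 ≈ -1.6630e+5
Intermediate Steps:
b(f) = 1/(-373 + f)
b(-406) - 166302 = 1/(-373 - 406) - 166302 = 1/(-779) - 166302 = -1/779 - 166302 = -129549259/779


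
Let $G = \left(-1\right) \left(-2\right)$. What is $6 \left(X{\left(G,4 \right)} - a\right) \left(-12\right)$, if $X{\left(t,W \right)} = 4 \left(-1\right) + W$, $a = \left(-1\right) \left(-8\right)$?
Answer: $576$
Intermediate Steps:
$G = 2$
$a = 8$
$X{\left(t,W \right)} = -4 + W$
$6 \left(X{\left(G,4 \right)} - a\right) \left(-12\right) = 6 \left(\left(-4 + 4\right) - 8\right) \left(-12\right) = 6 \left(0 - 8\right) \left(-12\right) = 6 \left(-8\right) \left(-12\right) = \left(-48\right) \left(-12\right) = 576$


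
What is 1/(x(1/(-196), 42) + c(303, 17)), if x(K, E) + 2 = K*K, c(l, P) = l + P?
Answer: 38416/12216289 ≈ 0.0031447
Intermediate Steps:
c(l, P) = P + l
x(K, E) = -2 + K**2 (x(K, E) = -2 + K*K = -2 + K**2)
1/(x(1/(-196), 42) + c(303, 17)) = 1/((-2 + (1/(-196))**2) + (17 + 303)) = 1/((-2 + (-1/196)**2) + 320) = 1/((-2 + 1/38416) + 320) = 1/(-76831/38416 + 320) = 1/(12216289/38416) = 38416/12216289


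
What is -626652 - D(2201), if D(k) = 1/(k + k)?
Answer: -2758522105/4402 ≈ -6.2665e+5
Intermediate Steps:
D(k) = 1/(2*k)
-626652 - D(2201) = -626652 - 1/(2*2201) = -626652 - 1*1/4402 = -626652 - 1/4402 = -2758522105/4402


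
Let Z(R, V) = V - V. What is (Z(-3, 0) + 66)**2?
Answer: 4356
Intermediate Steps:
Z(R, V) = 0
(Z(-3, 0) + 66)**2 = (0 + 66)**2 = 66**2 = 4356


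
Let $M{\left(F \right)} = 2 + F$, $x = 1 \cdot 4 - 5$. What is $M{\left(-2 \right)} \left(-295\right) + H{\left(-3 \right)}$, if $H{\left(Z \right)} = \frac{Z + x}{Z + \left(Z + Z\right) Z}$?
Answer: $- \frac{4}{15} \approx -0.26667$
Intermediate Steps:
$x = -1$ ($x = 4 - 5 = -1$)
$H{\left(Z \right)} = \frac{-1 + Z}{Z + 2 Z^{2}}$ ($H{\left(Z \right)} = \frac{Z - 1}{Z + \left(Z + Z\right) Z} = \frac{-1 + Z}{Z + 2 Z Z} = \frac{-1 + Z}{Z + 2 Z^{2}}$)
$M{\left(-2 \right)} \left(-295\right) + H{\left(-3 \right)} = \left(2 - 2\right) \left(-295\right) + \frac{-1 - 3}{\left(-3\right) \left(1 + 2 \left(-3\right)\right)} = 0 \left(-295\right) - \frac{1}{3} \frac{1}{1 - 6} \left(-4\right) = 0 - \frac{1}{3} \frac{1}{-5} \left(-4\right) = 0 - \left(- \frac{1}{15}\right) \left(-4\right) = 0 - \frac{4}{15} = - \frac{4}{15}$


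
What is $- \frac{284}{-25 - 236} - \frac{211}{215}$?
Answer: $\frac{5989}{56115} \approx 0.10673$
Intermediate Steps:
$- \frac{284}{-25 - 236} - \frac{211}{215} = - \frac{284}{-261} - \frac{211}{215} = \left(-284\right) \left(- \frac{1}{261}\right) - \frac{211}{215} = \frac{284}{261} - \frac{211}{215} = \frac{5989}{56115}$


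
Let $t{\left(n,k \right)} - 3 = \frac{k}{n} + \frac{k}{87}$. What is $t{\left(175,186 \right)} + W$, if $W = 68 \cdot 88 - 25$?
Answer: $\frac{30273394}{5075} \approx 5965.2$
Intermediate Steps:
$W = 5959$ ($W = 5984 - 25 = 5959$)
$t{\left(n,k \right)} = 3 + \frac{k}{87} + \frac{k}{n}$ ($t{\left(n,k \right)} = 3 + \left(\frac{k}{n} + \frac{k}{87}\right) = 3 + \left(\frac{k}{87} + \frac{k}{n}\right) = 3 + \frac{k}{87} + \frac{k}{n}$)
$t{\left(175,186 \right)} + W = \left(3 + \frac{1}{87} \cdot 186 + \frac{186}{175}\right) + 5959 = \left(3 + \frac{62}{29} + 186 \cdot \frac{1}{175}\right) + 5959 = \left(3 + \frac{62}{29} + \frac{186}{175}\right) + 5959 = \frac{31469}{5075} + 5959 = \frac{30273394}{5075}$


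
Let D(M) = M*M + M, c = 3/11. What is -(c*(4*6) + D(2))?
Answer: -138/11 ≈ -12.545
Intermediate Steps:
c = 3/11 (c = 3*(1/11) = 3/11 ≈ 0.27273)
D(M) = M + M**2 (D(M) = M**2 + M = M + M**2)
-(c*(4*6) + D(2)) = -(3*(4*6)/11 + 2*(1 + 2)) = -((3/11)*24 + 2*3) = -(72/11 + 6) = -1*138/11 = -138/11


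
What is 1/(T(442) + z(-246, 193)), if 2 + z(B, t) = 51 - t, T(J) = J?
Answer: 1/298 ≈ 0.0033557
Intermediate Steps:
z(B, t) = 49 - t (z(B, t) = -2 + (51 - t) = 49 - t)
1/(T(442) + z(-246, 193)) = 1/(442 + (49 - 1*193)) = 1/(442 + (49 - 193)) = 1/(442 - 144) = 1/298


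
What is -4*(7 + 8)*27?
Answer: -1620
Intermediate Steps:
-4*(7 + 8)*27 = -4*15*27 = -60*27 = -1620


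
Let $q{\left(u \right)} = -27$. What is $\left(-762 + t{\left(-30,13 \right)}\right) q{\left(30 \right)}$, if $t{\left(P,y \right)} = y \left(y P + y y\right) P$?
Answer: $-2306556$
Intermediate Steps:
$t{\left(P,y \right)} = P y \left(y^{2} + P y\right)$ ($t{\left(P,y \right)} = y \left(P y + y^{2}\right) P = y \left(y^{2} + P y\right) P = P y \left(y^{2} + P y\right)$)
$\left(-762 + t{\left(-30,13 \right)}\right) q{\left(30 \right)} = \left(-762 - 30 \cdot 13^{2} \left(-30 + 13\right)\right) \left(-27\right) = \left(-762 - 5070 \left(-17\right)\right) \left(-27\right) = \left(-762 + 86190\right) \left(-27\right) = 85428 \left(-27\right) = -2306556$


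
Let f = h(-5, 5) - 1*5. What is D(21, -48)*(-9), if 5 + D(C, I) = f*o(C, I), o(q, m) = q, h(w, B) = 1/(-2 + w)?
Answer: 1017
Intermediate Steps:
f = -36/7 (f = 1/(-2 - 5) - 1*5 = 1/(-7) - 5 = -1/7 - 5 = -36/7 ≈ -5.1429)
D(C, I) = -5 - 36*C/7
D(21, -48)*(-9) = (-5 - 36/7*21)*(-9) = (-5 - 108)*(-9) = -113*(-9) = 1017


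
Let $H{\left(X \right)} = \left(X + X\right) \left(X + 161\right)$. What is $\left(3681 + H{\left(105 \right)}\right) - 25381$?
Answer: $34160$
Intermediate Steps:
$H{\left(X \right)} = 2 X \left(161 + X\right)$
$\left(3681 + H{\left(105 \right)}\right) - 25381 = \left(3681 + 2 \cdot 105 \left(161 + 105\right)\right) - 25381 = \left(3681 + 2 \cdot 105 \cdot 266\right) - 25381 = \left(3681 + 55860\right) - 25381 = 59541 - 25381 = 34160$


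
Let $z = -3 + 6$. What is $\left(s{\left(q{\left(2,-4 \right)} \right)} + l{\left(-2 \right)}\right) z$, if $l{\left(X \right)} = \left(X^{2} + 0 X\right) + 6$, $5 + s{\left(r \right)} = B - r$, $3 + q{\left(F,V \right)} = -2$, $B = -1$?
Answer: $27$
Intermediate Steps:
$q{\left(F,V \right)} = -5$ ($q{\left(F,V \right)} = -3 - 2 = -5$)
$s{\left(r \right)} = -6 - r$ ($s{\left(r \right)} = -5 - \left(1 + r\right) = -6 - r$)
$z = 3$
$l{\left(X \right)} = 6 + X^{2}$ ($l{\left(X \right)} = \left(X^{2} + 0\right) + 6 = X^{2} + 6 = 6 + X^{2}$)
$\left(s{\left(q{\left(2,-4 \right)} \right)} + l{\left(-2 \right)}\right) z = \left(\left(-6 - -5\right) + \left(6 + \left(-2\right)^{2}\right)\right) 3 = \left(\left(-6 + 5\right) + \left(6 + 4\right)\right) 3 = \left(-1 + 10\right) 3 = 9 \cdot 3 = 27$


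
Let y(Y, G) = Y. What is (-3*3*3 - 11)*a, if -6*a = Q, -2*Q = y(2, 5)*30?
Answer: -190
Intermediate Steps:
Q = -30 ≈ -30.000
a = 5 (a = -⅙*(-30) = 5)
(-3*3*3 - 11)*a = (-3*3*3 - 11)*5 = (-9*3 - 11)*5 = (-27 - 11)*5 = -38*5 = -190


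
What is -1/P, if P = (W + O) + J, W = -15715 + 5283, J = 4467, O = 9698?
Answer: -1/3733 ≈ -0.00026788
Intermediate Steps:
W = -10432
P = 3733 (P = (-10432 + 9698) + 4467 = -734 + 4467 = 3733)
-1/P = -1/3733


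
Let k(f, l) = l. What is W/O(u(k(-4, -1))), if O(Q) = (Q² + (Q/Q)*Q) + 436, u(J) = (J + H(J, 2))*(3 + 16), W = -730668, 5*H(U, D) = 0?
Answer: -365334/389 ≈ -939.16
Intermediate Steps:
H(U, D) = 0 (H(U, D) = (⅕)*0 = 0)
u(J) = 19*J (u(J) = (J + 0)*(3 + 16) = J*19 = 19*J)
O(Q) = 436 + Q + Q² (O(Q) = (Q² + 1*Q) + 436 = (Q² + Q) + 436 = (Q + Q²) + 436 = 436 + Q + Q²)
W/O(u(k(-4, -1))) = -730668/(436 + 19*(-1) + (19*(-1))²) = -730668/(436 - 19 + (-19)²) = -730668/(436 - 19 + 361) = -730668/778 = -730668*1/778 = -365334/389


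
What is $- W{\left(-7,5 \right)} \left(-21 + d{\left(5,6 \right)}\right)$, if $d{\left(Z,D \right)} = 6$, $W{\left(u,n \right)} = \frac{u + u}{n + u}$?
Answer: $105$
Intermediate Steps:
$W{\left(u,n \right)} = \frac{2 u}{n + u}$
$- W{\left(-7,5 \right)} \left(-21 + d{\left(5,6 \right)}\right) = - 2 \left(-7\right) \frac{1}{5 - 7} \left(-21 + 6\right) = - 2 \left(-7\right) \frac{1}{-2} \left(-15\right) = - 2 \left(-7\right) \left(- \frac{1}{2}\right) \left(-15\right) = - 7 \left(-15\right) = \left(-1\right) \left(-105\right) = 105$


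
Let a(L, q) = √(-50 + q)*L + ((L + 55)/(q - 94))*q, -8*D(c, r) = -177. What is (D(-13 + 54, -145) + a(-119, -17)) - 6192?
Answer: -5487553/888 - 119*I*√67 ≈ -6179.7 - 974.06*I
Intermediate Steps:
D(c, r) = 177/8 (D(c, r) = -⅛*(-177) = 177/8)
a(L, q) = L*√(-50 + q) + q*(55 + L)/(-94 + q) (a(L, q) = L*√(-50 + q) + ((55 + L)/(-94 + q))*q = L*√(-50 + q) + q*(55 + L)/(-94 + q))
(D(-13 + 54, -145) + a(-119, -17)) - 6192 = (177/8 + (55*(-17) - 119*(-17) - 94*(-119)*√(-50 - 17) - 119*(-17)*√(-50 - 17))/(-94 - 17)) - 6192 = (177/8 + (-935 + 2023 - 94*(-119)*√(-67) - 119*(-17)*√(-67))/(-111)) - 6192 = (177/8 - (-935 + 2023 - 94*(-119)*I*√67 - 119*(-17)*I*√67)/111) - 6192 = (177/8 - (-935 + 2023 + 11186*I*√67 + 2023*I*√67)/111) - 6192 = (177/8 - (1088 + 13209*I*√67)/111) - 6192 = (177/8 + (-1088/111 - 119*I*√67)) - 6192 = (10943/888 - 119*I*√67) - 6192 = -5487553/888 - 119*I*√67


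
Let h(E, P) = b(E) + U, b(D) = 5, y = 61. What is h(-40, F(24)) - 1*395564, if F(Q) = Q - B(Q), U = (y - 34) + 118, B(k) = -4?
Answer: -395414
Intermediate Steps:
U = 145 (U = (61 - 34) + 118 = 27 + 118 = 145)
F(Q) = 4 + Q (F(Q) = Q - 1*(-4) = Q + 4 = 4 + Q)
h(E, P) = 150 (h(E, P) = 5 + 145 = 150)
h(-40, F(24)) - 1*395564 = 150 - 1*395564 = 150 - 395564 = -395414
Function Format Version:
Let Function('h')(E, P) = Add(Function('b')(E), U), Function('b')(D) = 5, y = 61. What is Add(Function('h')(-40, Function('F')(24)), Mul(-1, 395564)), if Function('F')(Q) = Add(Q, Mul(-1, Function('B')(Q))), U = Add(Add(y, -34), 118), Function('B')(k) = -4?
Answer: -395414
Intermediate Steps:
U = 145 (U = Add(Add(61, -34), 118) = Add(27, 118) = 145)
Function('F')(Q) = Add(4, Q) (Function('F')(Q) = Add(Q, Mul(-1, -4)) = Add(Q, 4) = Add(4, Q))
Function('h')(E, P) = 150 (Function('h')(E, P) = Add(5, 145) = 150)
Add(Function('h')(-40, Function('F')(24)), Mul(-1, 395564)) = Add(150, Mul(-1, 395564)) = Add(150, -395564) = -395414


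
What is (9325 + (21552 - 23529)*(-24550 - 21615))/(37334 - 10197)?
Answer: 91277530/27137 ≈ 3363.6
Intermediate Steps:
(9325 + (21552 - 23529)*(-24550 - 21615))/(37334 - 10197) = (9325 - 1977*(-46165))/27137 = (9325 + 91268205)*(1/27137) = 91277530*(1/27137) = 91277530/27137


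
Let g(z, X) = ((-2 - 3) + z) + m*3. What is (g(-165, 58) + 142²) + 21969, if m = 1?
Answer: 41966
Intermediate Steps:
g(z, X) = -2 + z (g(z, X) = ((-2 - 3) + z) + 1*3 = (-5 + z) + 3 = -2 + z)
(g(-165, 58) + 142²) + 21969 = ((-2 - 165) + 142²) + 21969 = (-167 + 20164) + 21969 = 19997 + 21969 = 41966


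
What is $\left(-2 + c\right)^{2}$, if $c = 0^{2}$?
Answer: $4$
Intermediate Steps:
$c = 0$
$\left(-2 + c\right)^{2} = \left(-2 + 0\right)^{2} = \left(-2\right)^{2} = 4$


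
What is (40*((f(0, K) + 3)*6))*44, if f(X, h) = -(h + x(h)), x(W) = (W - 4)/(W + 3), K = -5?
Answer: 36960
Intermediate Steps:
x(W) = (-4 + W)/(3 + W)
f(X, h) = -h - (-4 + h)/(3 + h) (f(X, h) = -(h + (-4 + h)/(3 + h)) = -h - (-4 + h)/(3 + h))
(40*((f(0, K) + 3)*6))*44 = (40*(((4 - 1*(-5) - 1*(-5)*(3 - 5))/(3 - 5) + 3)*6))*44 = (40*(((4 + 5 - 1*(-5)*(-2))/(-2) + 3)*6))*44 = (40*((-(4 + 5 - 10)/2 + 3)*6))*44 = (40*((-½*(-1) + 3)*6))*44 = (40*((½ + 3)*6))*44 = (40*((7/2)*6))*44 = (40*21)*44 = 840*44 = 36960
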